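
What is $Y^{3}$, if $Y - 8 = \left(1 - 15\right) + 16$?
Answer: $1000$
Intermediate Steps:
$Y = 10$ ($Y = 8 + \left(\left(1 - 15\right) + 16\right) = 8 + \left(-14 + 16\right) = 8 + 2 = 10$)
$Y^{3} = 10^{3} = 1000$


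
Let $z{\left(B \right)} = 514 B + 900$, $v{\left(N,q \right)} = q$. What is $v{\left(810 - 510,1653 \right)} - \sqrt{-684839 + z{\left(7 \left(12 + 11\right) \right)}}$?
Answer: $1653 - i \sqrt{601185} \approx 1653.0 - 775.36 i$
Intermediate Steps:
$z{\left(B \right)} = 900 + 514 B$
$v{\left(810 - 510,1653 \right)} - \sqrt{-684839 + z{\left(7 \left(12 + 11\right) \right)}} = 1653 - \sqrt{-684839 + \left(900 + 514 \cdot 7 \left(12 + 11\right)\right)} = 1653 - \sqrt{-684839 + \left(900 + 514 \cdot 7 \cdot 23\right)} = 1653 - \sqrt{-684839 + \left(900 + 514 \cdot 161\right)} = 1653 - \sqrt{-684839 + \left(900 + 82754\right)} = 1653 - \sqrt{-684839 + 83654} = 1653 - \sqrt{-601185} = 1653 - i \sqrt{601185}$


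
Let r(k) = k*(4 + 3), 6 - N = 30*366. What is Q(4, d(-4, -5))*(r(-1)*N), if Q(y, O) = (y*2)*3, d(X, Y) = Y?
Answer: 1843632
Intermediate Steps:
N = -10974 (N = 6 - 30*366 = 6 - 1*10980 = 6 - 10980 = -10974)
Q(y, O) = 6*y (Q(y, O) = (2*y)*3 = 6*y)
r(k) = 7*k (r(k) = k*7 = 7*k)
Q(4, d(-4, -5))*(r(-1)*N) = (6*4)*((7*(-1))*(-10974)) = 24*(-7*(-10974)) = 24*76818 = 1843632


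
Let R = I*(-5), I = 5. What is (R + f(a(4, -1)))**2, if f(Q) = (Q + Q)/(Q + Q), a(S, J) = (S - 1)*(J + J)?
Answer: 576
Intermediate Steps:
a(S, J) = 2*J*(-1 + S) (a(S, J) = (-1 + S)*(2*J) = 2*J*(-1 + S))
R = -25 (R = 5*(-5) = -25)
f(Q) = 1 (f(Q) = (2*Q)/((2*Q)) = (2*Q)*(1/(2*Q)) = 1)
(R + f(a(4, -1)))**2 = (-25 + 1)**2 = (-24)**2 = 576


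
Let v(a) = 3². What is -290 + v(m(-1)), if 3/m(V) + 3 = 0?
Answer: -281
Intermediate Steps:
m(V) = -1 (m(V) = 3/(-3 + 0) = 3/(-3) = 3*(-⅓) = -1)
v(a) = 9
-290 + v(m(-1)) = -290 + 9 = -281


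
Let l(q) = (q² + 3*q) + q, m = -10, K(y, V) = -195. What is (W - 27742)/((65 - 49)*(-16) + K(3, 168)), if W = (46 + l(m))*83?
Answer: 18944/451 ≈ 42.004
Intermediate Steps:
l(q) = q² + 4*q
W = 8798 (W = (46 - 10*(4 - 10))*83 = (46 - 10*(-6))*83 = (46 + 60)*83 = 106*83 = 8798)
(W - 27742)/((65 - 49)*(-16) + K(3, 168)) = (8798 - 27742)/((65 - 49)*(-16) - 195) = -18944/(16*(-16) - 195) = -18944/(-256 - 195) = -18944/(-451) = -18944*(-1/451) = 18944/451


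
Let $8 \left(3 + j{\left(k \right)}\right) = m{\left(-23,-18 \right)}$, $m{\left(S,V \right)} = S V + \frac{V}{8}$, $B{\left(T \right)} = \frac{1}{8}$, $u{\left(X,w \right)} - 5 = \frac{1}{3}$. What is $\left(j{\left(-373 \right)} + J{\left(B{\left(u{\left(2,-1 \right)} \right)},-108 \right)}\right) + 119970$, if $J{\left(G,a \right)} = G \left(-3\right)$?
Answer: $\frac{3840579}{32} \approx 1.2002 \cdot 10^{5}$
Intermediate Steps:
$u{\left(X,w \right)} = \frac{16}{3}$ ($u{\left(X,w \right)} = 5 + \frac{1}{3} = \frac{16}{3}$)
$B{\left(T \right)} = \frac{1}{8}$
$J{\left(G,a \right)} = - 3 G$
$m{\left(S,V \right)} = \frac{V}{8} + S V$ ($m{\left(S,V \right)} = S V + V \frac{1}{8} = S V + \frac{V}{8} = \frac{V}{8} + S V$)
$j{\left(k \right)} = \frac{1551}{32}$ ($j{\left(k \right)} = -3 + \frac{\left(-18\right) \left(\frac{1}{8} - 23\right)}{8} = -3 + \frac{\left(-18\right) \left(- \frac{183}{8}\right)}{8} = -3 + \frac{1}{8} \cdot \frac{1647}{4} = -3 + \frac{1647}{32} = \frac{1551}{32}$)
$\left(j{\left(-373 \right)} + J{\left(B{\left(u{\left(2,-1 \right)} \right)},-108 \right)}\right) + 119970 = \left(\frac{1551}{32} - \frac{3}{8}\right) + 119970 = \frac{1539}{32} + 119970 = \frac{3840579}{32}$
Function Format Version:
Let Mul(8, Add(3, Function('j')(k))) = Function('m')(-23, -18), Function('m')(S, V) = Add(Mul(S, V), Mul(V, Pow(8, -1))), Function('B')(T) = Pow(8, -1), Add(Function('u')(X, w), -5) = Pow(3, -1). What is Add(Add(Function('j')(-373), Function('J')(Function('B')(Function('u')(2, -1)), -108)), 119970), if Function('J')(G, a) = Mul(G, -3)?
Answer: Rational(3840579, 32) ≈ 1.2002e+5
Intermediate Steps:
Function('u')(X, w) = Rational(16, 3) (Function('u')(X, w) = Add(5, Pow(3, -1)) = Add(5, Rational(1, 3)) = Rational(16, 3))
Function('B')(T) = Rational(1, 8)
Function('J')(G, a) = Mul(-3, G)
Function('m')(S, V) = Add(Mul(Rational(1, 8), V), Mul(S, V)) (Function('m')(S, V) = Add(Mul(S, V), Mul(V, Rational(1, 8))) = Add(Mul(S, V), Mul(Rational(1, 8), V)) = Add(Mul(Rational(1, 8), V), Mul(S, V)))
Function('j')(k) = Rational(1551, 32) (Function('j')(k) = Add(-3, Mul(Rational(1, 8), Mul(-18, Add(Rational(1, 8), -23)))) = Add(-3, Mul(Rational(1, 8), Mul(-18, Rational(-183, 8)))) = Add(-3, Mul(Rational(1, 8), Rational(1647, 4))) = Add(-3, Rational(1647, 32)) = Rational(1551, 32))
Add(Add(Function('j')(-373), Function('J')(Function('B')(Function('u')(2, -1)), -108)), 119970) = Add(Add(Rational(1551, 32), Mul(-3, Rational(1, 8))), 119970) = Add(Add(Rational(1551, 32), Rational(-3, 8)), 119970) = Add(Rational(1539, 32), 119970) = Rational(3840579, 32)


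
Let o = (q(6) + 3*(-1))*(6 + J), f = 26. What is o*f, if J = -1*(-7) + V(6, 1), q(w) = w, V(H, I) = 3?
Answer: 1248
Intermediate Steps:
J = 10 (J = -1*(-7) + 3 = 7 + 3 = 10)
o = 48 (o = (6 + 3*(-1))*(6 + 10) = (6 - 3)*16 = 3*16 = 48)
o*f = 48*26 = 1248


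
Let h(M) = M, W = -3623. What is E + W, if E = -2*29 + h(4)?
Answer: -3677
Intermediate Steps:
E = -54 (E = -2*29 + 4 = -58 + 4 = -54)
E + W = -54 - 3623 = -3677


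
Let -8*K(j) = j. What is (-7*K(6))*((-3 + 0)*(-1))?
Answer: 63/4 ≈ 15.750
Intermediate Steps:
K(j) = -j/8
(-7*K(6))*((-3 + 0)*(-1)) = (-(-7)*6/8)*((-3 + 0)*(-1)) = (-7*(-¾))*(-3*(-1)) = (21/4)*3 = 63/4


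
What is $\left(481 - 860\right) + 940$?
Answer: $561$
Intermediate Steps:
$\left(481 - 860\right) + 940 = -379 + 940 = 561$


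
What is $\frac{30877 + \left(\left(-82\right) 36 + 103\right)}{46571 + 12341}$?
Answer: $\frac{1001}{2104} \approx 0.47576$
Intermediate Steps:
$\frac{30877 + \left(\left(-82\right) 36 + 103\right)}{46571 + 12341} = \frac{30877 + \left(-2952 + 103\right)}{58912} = \left(30877 - 2849\right) \frac{1}{58912} = 28028 \cdot \frac{1}{58912} = \frac{1001}{2104}$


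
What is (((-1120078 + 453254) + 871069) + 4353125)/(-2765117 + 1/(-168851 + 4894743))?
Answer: -21537638424040/13067644309363 ≈ -1.6482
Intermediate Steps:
(((-1120078 + 453254) + 871069) + 4353125)/(-2765117 + 1/(-168851 + 4894743)) = ((-666824 + 871069) + 4353125)/(-2765117 + 1/4725892) = (204245 + 4353125)/(-2765117 + 1/4725892) = 4557370/(-13067644309363/4725892) = 4557370*(-4725892/13067644309363) = -21537638424040/13067644309363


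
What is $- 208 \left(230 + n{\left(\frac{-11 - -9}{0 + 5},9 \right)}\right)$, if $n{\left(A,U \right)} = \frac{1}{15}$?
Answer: $- \frac{717808}{15} \approx -47854.0$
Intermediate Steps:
$n{\left(A,U \right)} = \frac{1}{15}$
$- 208 \left(230 + n{\left(\frac{-11 - -9}{0 + 5},9 \right)}\right) = - 208 \left(230 + \frac{1}{15}\right) = \left(-208\right) \frac{3451}{15} = - \frac{717808}{15}$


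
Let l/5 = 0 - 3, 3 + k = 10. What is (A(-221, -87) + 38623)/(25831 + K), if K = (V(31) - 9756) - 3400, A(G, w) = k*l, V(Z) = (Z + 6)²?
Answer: 19259/7022 ≈ 2.7427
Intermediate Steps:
k = 7 (k = -3 + 10 = 7)
V(Z) = (6 + Z)²
l = -15 (l = 5*(0 - 3) = 5*(-3) = -15)
A(G, w) = -105 (A(G, w) = 7*(-15) = -105)
K = -11787 (K = ((6 + 31)² - 9756) - 3400 = (37² - 9756) - 3400 = (1369 - 9756) - 3400 = -8387 - 3400 = -11787)
(A(-221, -87) + 38623)/(25831 + K) = (-105 + 38623)/(25831 - 11787) = 38518/14044 = 38518*(1/14044) = 19259/7022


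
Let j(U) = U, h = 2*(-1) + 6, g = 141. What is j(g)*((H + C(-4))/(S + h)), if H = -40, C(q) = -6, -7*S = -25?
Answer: -45402/53 ≈ -856.64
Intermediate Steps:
S = 25/7 (S = -⅐*(-25) = 25/7 ≈ 3.5714)
h = 4 (h = -2 + 6 = 4)
j(g)*((H + C(-4))/(S + h)) = 141*((-40 - 6)/(25/7 + 4)) = 141*(-46/53/7) = 141*(-46*7/53) = 141*(-322/53) = -45402/53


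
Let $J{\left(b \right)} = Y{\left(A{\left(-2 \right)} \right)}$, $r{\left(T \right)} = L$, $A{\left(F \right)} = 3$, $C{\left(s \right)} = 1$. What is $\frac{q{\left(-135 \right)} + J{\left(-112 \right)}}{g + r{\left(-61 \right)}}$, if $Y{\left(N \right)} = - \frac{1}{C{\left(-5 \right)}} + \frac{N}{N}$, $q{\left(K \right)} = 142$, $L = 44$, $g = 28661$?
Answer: $\frac{142}{28705} \approx 0.0049469$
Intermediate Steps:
$r{\left(T \right)} = 44$
$Y{\left(N \right)} = 0$ ($Y{\left(N \right)} = - 1^{-1} + \frac{N}{N} = \left(-1\right) 1 + 1 = -1 + 1 = 0$)
$J{\left(b \right)} = 0$
$\frac{q{\left(-135 \right)} + J{\left(-112 \right)}}{g + r{\left(-61 \right)}} = \frac{142 + 0}{28661 + 44} = \frac{142}{28705}$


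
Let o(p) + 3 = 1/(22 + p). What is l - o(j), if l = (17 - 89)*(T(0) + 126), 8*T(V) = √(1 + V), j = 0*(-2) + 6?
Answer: -254185/28 ≈ -9078.0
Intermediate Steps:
j = 6 (j = 0 + 6 = 6)
o(p) = -3 + 1/(22 + p)
T(V) = √(1 + V)/8
l = -9081 (l = (17 - 89)*(√(1 + 0)/8 + 126) = -72*(√1/8 + 126) = -72*((⅛)*1 + 126) = -72*(⅛ + 126) = -72*1009/8 = -9081)
l - o(j) = -9081 - (-65 - 3*6)/(22 + 6) = -9081 - (-65 - 18)/28 = -9081 - (-83)/28 = -9081 - 1*(-83/28) = -9081 + 83/28 = -254185/28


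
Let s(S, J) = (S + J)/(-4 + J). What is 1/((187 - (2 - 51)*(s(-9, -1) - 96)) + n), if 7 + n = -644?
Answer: -1/5070 ≈ -0.00019724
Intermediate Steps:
s(S, J) = (J + S)/(-4 + J)
n = -651 (n = -7 - 644 = -651)
1/((187 - (2 - 51)*(s(-9, -1) - 96)) + n) = 1/((187 - (2 - 51)*((-1 - 9)/(-4 - 1) - 96)) - 651) = 1/((187 - (-49)*(-10/(-5) - 96)) - 651) = 1/((187 - (-49)*(-1/5*(-10) - 96)) - 651) = 1/((187 - (-49)*(2 - 96)) - 651) = 1/((187 - (-49)*(-94)) - 651) = 1/((187 - 1*4606) - 651) = 1/((187 - 4606) - 651) = 1/(-4419 - 651) = 1/(-5070) = -1/5070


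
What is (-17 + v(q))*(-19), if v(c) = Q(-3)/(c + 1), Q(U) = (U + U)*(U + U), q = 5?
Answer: 209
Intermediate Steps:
Q(U) = 4*U² (Q(U) = (2*U)*(2*U) = 4*U²)
v(c) = 36/(1 + c) (v(c) = (4*(-3)²)/(c + 1) = (4*9)/(1 + c) = 36/(1 + c))
(-17 + v(q))*(-19) = (-17 + 36/(1 + 5))*(-19) = (-17 + 36/6)*(-19) = (-17 + 36*(⅙))*(-19) = (-17 + 6)*(-19) = -11*(-19) = 209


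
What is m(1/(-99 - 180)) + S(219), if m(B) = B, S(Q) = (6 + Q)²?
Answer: 14124374/279 ≈ 50625.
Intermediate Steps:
m(1/(-99 - 180)) + S(219) = 1/(-99 - 180) + (6 + 219)² = 1/(-279) + 225² = -1/279 + 50625 = 14124374/279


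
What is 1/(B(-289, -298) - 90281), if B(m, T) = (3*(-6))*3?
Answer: -1/90335 ≈ -1.1070e-5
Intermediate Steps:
B(m, T) = -54 (B(m, T) = -18*3 = -54)
1/(B(-289, -298) - 90281) = 1/(-54 - 90281) = 1/(-90335) = -1/90335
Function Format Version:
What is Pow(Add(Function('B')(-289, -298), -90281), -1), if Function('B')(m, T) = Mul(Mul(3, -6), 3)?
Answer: Rational(-1, 90335) ≈ -1.1070e-5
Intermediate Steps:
Function('B')(m, T) = -54 (Function('B')(m, T) = Mul(-18, 3) = -54)
Pow(Add(Function('B')(-289, -298), -90281), -1) = Pow(Add(-54, -90281), -1) = Pow(-90335, -1) = Rational(-1, 90335)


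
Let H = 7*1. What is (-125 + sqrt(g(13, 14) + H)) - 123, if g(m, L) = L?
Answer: -248 + sqrt(21) ≈ -243.42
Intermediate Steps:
H = 7
(-125 + sqrt(g(13, 14) + H)) - 123 = (-125 + sqrt(14 + 7)) - 123 = (-125 + sqrt(21)) - 123 = -248 + sqrt(21)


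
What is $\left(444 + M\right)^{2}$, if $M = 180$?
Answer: $389376$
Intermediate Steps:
$\left(444 + M\right)^{2} = \left(444 + 180\right)^{2} = 624^{2} = 389376$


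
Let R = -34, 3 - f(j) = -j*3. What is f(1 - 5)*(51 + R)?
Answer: -153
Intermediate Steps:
f(j) = 3 + 3*j (f(j) = 3 - (-j)*3 = 3 - (-3)*j = 3 + 3*j)
f(1 - 5)*(51 + R) = (3 + 3*(1 - 5))*(51 - 34) = (3 + 3*(-4))*17 = (3 - 12)*17 = -9*17 = -153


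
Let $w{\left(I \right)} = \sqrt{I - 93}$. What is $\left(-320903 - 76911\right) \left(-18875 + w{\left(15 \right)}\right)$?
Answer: $7508739250 - 397814 i \sqrt{78} \approx 7.5087 \cdot 10^{9} - 3.5134 \cdot 10^{6} i$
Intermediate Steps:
$w{\left(I \right)} = \sqrt{-93 + I}$
$\left(-320903 - 76911\right) \left(-18875 + w{\left(15 \right)}\right) = \left(-320903 - 76911\right) \left(-18875 + \sqrt{-93 + 15}\right) = - 397814 \left(-18875 + \sqrt{-78}\right) = - 397814 \left(-18875 + i \sqrt{78}\right) = 7508739250 - 397814 i \sqrt{78}$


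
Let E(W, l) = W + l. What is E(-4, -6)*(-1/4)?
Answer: 5/2 ≈ 2.5000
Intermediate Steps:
E(-4, -6)*(-1/4) = (-4 - 6)*(-1/4) = -5*(-1)/2 = -10*(-1/4) = 5/2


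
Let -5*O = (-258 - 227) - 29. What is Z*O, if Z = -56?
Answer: -28784/5 ≈ -5756.8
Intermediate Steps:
O = 514/5 (O = -((-258 - 227) - 29)/5 = -(-485 - 29)/5 = -1/5*(-514) = 514/5 ≈ 102.80)
Z*O = -56*514/5 = -28784/5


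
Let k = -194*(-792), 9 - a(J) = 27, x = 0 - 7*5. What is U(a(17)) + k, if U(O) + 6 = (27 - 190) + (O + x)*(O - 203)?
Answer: 165192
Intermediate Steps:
x = -35 (x = 0 - 35 = -35)
a(J) = -18 (a(J) = 9 - 1*27 = 9 - 27 = -18)
U(O) = -169 + (-203 + O)*(-35 + O) (U(O) = -6 + ((27 - 190) + (O - 35)*(O - 203)) = -6 + (-163 + (-35 + O)*(-203 + O)) = -6 + (-163 + (-203 + O)*(-35 + O)) = -169 + (-203 + O)*(-35 + O))
k = 153648
U(a(17)) + k = (6936 + (-18)² - 238*(-18)) + 153648 = (6936 + 324 + 4284) + 153648 = 11544 + 153648 = 165192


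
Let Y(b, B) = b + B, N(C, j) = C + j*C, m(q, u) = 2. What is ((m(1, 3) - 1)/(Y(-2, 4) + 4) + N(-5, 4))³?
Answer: -3307949/216 ≈ -15315.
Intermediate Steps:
N(C, j) = C + C*j
Y(b, B) = B + b
((m(1, 3) - 1)/(Y(-2, 4) + 4) + N(-5, 4))³ = ((2 - 1)/((4 - 2) + 4) - 5*(1 + 4))³ = (1/(2 + 4) - 5*5)³ = (1/6 - 25)³ = (1*(⅙) - 25)³ = (⅙ - 25)³ = (-149/6)³ = -3307949/216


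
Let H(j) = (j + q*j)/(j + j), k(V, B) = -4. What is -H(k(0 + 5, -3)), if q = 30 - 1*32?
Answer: ½ ≈ 0.50000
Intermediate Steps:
q = -2 (q = 30 - 32 = -2)
H(j) = -½ (H(j) = (j - 2*j)/(j + j) = (-j)/((2*j)) = (-j)*(1/(2*j)) = -½)
-H(k(0 + 5, -3)) = -1*(-½) = ½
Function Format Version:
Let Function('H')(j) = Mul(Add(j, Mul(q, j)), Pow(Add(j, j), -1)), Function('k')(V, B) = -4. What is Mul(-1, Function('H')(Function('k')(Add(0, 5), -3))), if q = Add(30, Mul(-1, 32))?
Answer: Rational(1, 2) ≈ 0.50000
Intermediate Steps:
q = -2 (q = Add(30, -32) = -2)
Function('H')(j) = Rational(-1, 2) (Function('H')(j) = Mul(Add(j, Mul(-2, j)), Pow(Add(j, j), -1)) = Mul(Mul(-1, j), Pow(Mul(2, j), -1)) = Mul(Mul(-1, j), Mul(Rational(1, 2), Pow(j, -1))) = Rational(-1, 2))
Mul(-1, Function('H')(Function('k')(Add(0, 5), -3))) = Mul(-1, Rational(-1, 2)) = Rational(1, 2)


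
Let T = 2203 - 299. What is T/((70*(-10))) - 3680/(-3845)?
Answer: -33892/19225 ≈ -1.7629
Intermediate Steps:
T = 1904
T/((70*(-10))) - 3680/(-3845) = 1904/((70*(-10))) - 3680/(-3845) = 1904/(-700) - 3680*(-1/3845) = 1904*(-1/700) + 736/769 = -68/25 + 736/769 = -33892/19225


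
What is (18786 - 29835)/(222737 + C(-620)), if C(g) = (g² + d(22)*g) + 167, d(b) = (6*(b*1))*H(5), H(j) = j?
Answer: -11049/198104 ≈ -0.055774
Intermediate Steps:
d(b) = 30*b (d(b) = (6*(b*1))*5 = (6*b)*5 = 30*b)
C(g) = 167 + g² + 660*g (C(g) = (g² + (30*22)*g) + 167 = (g² + 660*g) + 167 = 167 + g² + 660*g)
(18786 - 29835)/(222737 + C(-620)) = (18786 - 29835)/(222737 + (167 + (-620)² + 660*(-620))) = -11049/(222737 + (167 + 384400 - 409200)) = -11049/(222737 - 24633) = -11049/198104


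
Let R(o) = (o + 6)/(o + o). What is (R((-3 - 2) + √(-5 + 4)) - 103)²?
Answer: 7182391/676 + 4020*I/169 ≈ 10625.0 + 23.787*I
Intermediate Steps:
R(o) = (6 + o)/(2*o) (R(o) = (6 + o)/((2*o)) = (6 + o)*(1/(2*o)) = (6 + o)/(2*o))
(R((-3 - 2) + √(-5 + 4)) - 103)² = ((6 + ((-3 - 2) + √(-5 + 4)))/(2*((-3 - 2) + √(-5 + 4))) - 103)² = ((6 + (-5 + √(-1)))/(2*(-5 + √(-1))) - 103)² = ((6 + (-5 + I))/(2*(-5 + I)) - 103)² = (((-5 - I)/26)*(1 + I)/2 - 103)² = ((1 + I)*(-5 - I)/52 - 103)² = (-103 + (1 + I)*(-5 - I)/52)²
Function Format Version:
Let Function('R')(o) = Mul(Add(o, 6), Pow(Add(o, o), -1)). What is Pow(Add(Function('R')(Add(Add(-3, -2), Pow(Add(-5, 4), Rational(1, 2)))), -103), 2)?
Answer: Add(Rational(7182391, 676), Mul(Rational(4020, 169), I)) ≈ Add(10625., Mul(23.787, I))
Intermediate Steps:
Function('R')(o) = Mul(Rational(1, 2), Pow(o, -1), Add(6, o)) (Function('R')(o) = Mul(Add(6, o), Pow(Mul(2, o), -1)) = Mul(Add(6, o), Mul(Rational(1, 2), Pow(o, -1))) = Mul(Rational(1, 2), Pow(o, -1), Add(6, o)))
Pow(Add(Function('R')(Add(Add(-3, -2), Pow(Add(-5, 4), Rational(1, 2)))), -103), 2) = Pow(Add(Mul(Rational(1, 2), Pow(Add(Add(-3, -2), Pow(Add(-5, 4), Rational(1, 2))), -1), Add(6, Add(Add(-3, -2), Pow(Add(-5, 4), Rational(1, 2))))), -103), 2) = Pow(Add(Mul(Rational(1, 2), Pow(Add(-5, Pow(-1, Rational(1, 2))), -1), Add(6, Add(-5, Pow(-1, Rational(1, 2))))), -103), 2) = Pow(Add(Mul(Rational(1, 2), Pow(Add(-5, I), -1), Add(6, Add(-5, I))), -103), 2) = Pow(Add(Mul(Rational(1, 2), Mul(Rational(1, 26), Add(-5, Mul(-1, I))), Add(1, I)), -103), 2) = Pow(Add(Mul(Rational(1, 52), Add(1, I), Add(-5, Mul(-1, I))), -103), 2) = Pow(Add(-103, Mul(Rational(1, 52), Add(1, I), Add(-5, Mul(-1, I)))), 2)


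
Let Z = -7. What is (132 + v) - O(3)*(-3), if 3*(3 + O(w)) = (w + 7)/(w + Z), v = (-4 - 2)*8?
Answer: 145/2 ≈ 72.500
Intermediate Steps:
v = -48 (v = -6*8 = -48)
O(w) = -3 + (7 + w)/(3*(-7 + w)) (O(w) = -3 + ((w + 7)/(w - 7))/3 = -3 + ((7 + w)/(-7 + w))/3 = -3 + (7 + w)/(3*(-7 + w)))
(132 + v) - O(3)*(-3) = (132 - 48) - 2*(35 - 4*3)/(3*(-7 + 3))*(-3) = 84 - (2/3)*(35 - 12)/(-4)*(-3) = 84 - (2/3)*(-1/4)*23*(-3) = 84 - (-23)*(-3)/6 = 84 - 1*23/2 = 84 - 23/2 = 145/2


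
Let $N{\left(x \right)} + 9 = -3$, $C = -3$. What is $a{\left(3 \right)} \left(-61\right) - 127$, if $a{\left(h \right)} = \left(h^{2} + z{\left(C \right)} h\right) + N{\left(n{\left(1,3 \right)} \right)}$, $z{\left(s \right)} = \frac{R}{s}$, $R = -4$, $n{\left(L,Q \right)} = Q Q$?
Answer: $-188$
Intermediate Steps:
$n{\left(L,Q \right)} = Q^{2}$
$N{\left(x \right)} = -12$ ($N{\left(x \right)} = -9 - 3 = -12$)
$z{\left(s \right)} = - \frac{4}{s}$
$a{\left(h \right)} = -12 + h^{2} + \frac{4 h}{3}$ ($a{\left(h \right)} = \left(h^{2} + - \frac{4}{-3} h\right) - 12 = \left(h^{2} + \left(-4\right) \left(- \frac{1}{3}\right) h\right) - 12 = \left(h^{2} + \frac{4 h}{3}\right) - 12 = -12 + h^{2} + \frac{4 h}{3}$)
$a{\left(3 \right)} \left(-61\right) - 127 = \left(-12 + 3^{2} + \frac{4}{3} \cdot 3\right) \left(-61\right) - 127 = \left(-12 + 9 + 4\right) \left(-61\right) - 127 = 1 \left(-61\right) - 127 = -61 - 127 = -188$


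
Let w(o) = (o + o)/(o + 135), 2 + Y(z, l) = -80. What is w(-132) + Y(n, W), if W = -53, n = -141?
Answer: -170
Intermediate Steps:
Y(z, l) = -82 (Y(z, l) = -2 - 80 = -82)
w(o) = 2*o/(135 + o) (w(o) = (2*o)/(135 + o) = 2*o/(135 + o))
w(-132) + Y(n, W) = 2*(-132)/(135 - 132) - 82 = 2*(-132)/3 - 82 = 2*(-132)*(⅓) - 82 = -88 - 82 = -170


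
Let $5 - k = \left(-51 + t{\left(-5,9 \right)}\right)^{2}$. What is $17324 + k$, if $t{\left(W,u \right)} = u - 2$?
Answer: $15393$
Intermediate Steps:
$t{\left(W,u \right)} = -2 + u$ ($t{\left(W,u \right)} = u - 2 = -2 + u$)
$k = -1931$ ($k = 5 - \left(-51 + \left(-2 + 9\right)\right)^{2} = 5 - \left(-51 + 7\right)^{2} = 5 - \left(-44\right)^{2} = 5 - 1936 = -1931$)
$17324 + k = 17324 - 1931 = 15393$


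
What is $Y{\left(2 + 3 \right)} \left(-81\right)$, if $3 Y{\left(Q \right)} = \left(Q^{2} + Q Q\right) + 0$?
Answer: $-1350$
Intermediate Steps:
$Y{\left(Q \right)} = \frac{2 Q^{2}}{3}$ ($Y{\left(Q \right)} = \frac{\left(Q^{2} + Q Q\right) + 0}{3} = \frac{\left(Q^{2} + Q^{2}\right) + 0}{3} = \frac{2 Q^{2} + 0}{3} = \frac{2 Q^{2}}{3}$)
$Y{\left(2 + 3 \right)} \left(-81\right) = \frac{2 \left(2 + 3\right)^{2}}{3} \left(-81\right) = \frac{2 \cdot 5^{2}}{3} \left(-81\right) = \frac{2}{3} \cdot 25 \left(-81\right) = \frac{50}{3} \left(-81\right) = -1350$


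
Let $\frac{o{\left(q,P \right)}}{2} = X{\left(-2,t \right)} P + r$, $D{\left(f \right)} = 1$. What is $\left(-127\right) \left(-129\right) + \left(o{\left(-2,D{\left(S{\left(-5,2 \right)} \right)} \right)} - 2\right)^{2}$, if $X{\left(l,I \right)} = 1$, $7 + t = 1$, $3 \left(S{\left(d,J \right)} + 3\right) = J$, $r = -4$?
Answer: $16447$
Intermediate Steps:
$S{\left(d,J \right)} = -3 + \frac{J}{3}$
$t = -6$ ($t = -7 + 1 = -6$)
$o{\left(q,P \right)} = -8 + 2 P$ ($o{\left(q,P \right)} = 2 \left(1 P - 4\right) = 2 \left(P - 4\right) = 2 \left(-4 + P\right) = -8 + 2 P$)
$\left(-127\right) \left(-129\right) + \left(o{\left(-2,D{\left(S{\left(-5,2 \right)} \right)} \right)} - 2\right)^{2} = \left(-127\right) \left(-129\right) + \left(\left(-8 + 2 \cdot 1\right) - 2\right)^{2} = 16383 + \left(\left(-8 + 2\right) - 2\right)^{2} = 16383 + \left(-6 - 2\right)^{2} = 16383 + \left(-8\right)^{2} = 16383 + 64 = 16447$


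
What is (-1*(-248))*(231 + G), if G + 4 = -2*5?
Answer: 53816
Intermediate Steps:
G = -14 (G = -4 - 2*5 = -4 - 10 = -14)
(-1*(-248))*(231 + G) = (-1*(-248))*(231 - 14) = 248*217 = 53816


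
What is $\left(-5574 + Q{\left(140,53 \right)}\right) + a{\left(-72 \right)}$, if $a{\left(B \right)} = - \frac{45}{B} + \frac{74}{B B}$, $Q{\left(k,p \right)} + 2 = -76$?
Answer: $- \frac{14648327}{2592} \approx -5651.4$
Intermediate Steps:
$Q{\left(k,p \right)} = -78$ ($Q{\left(k,p \right)} = -2 - 76 = -78$)
$a{\left(B \right)} = - \frac{45}{B} + \frac{74}{B^{2}}$
$\left(-5574 + Q{\left(140,53 \right)}\right) + a{\left(-72 \right)} = \left(-5574 - 78\right) + \frac{74 - -3240}{5184} = -5652 + \frac{74 + 3240}{5184} = -5652 + \frac{1}{5184} \cdot 3314 = -5652 + \frac{1657}{2592} = - \frac{14648327}{2592}$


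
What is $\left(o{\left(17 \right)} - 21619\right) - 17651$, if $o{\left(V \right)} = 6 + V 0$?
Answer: $-39264$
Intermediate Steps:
$o{\left(V \right)} = 6$ ($o{\left(V \right)} = 6 + 0 = 6$)
$\left(o{\left(17 \right)} - 21619\right) - 17651 = \left(6 - 21619\right) - 17651 = -21613 - 17651 = -39264$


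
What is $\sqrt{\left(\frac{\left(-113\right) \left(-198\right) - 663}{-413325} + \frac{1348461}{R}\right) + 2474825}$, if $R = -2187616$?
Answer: $\frac{\sqrt{562040235875377829059458738}}{15069939720} \approx 1573.2$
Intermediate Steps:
$\sqrt{\left(\frac{\left(-113\right) \left(-198\right) - 663}{-413325} + \frac{1348461}{R}\right) + 2474825} = \sqrt{\left(\frac{\left(-113\right) \left(-198\right) - 663}{-413325} + \frac{1348461}{-2187616}\right) + 2474825} = \sqrt{\left(\left(22374 - 663\right) \left(- \frac{1}{413325}\right) + 1348461 \left(- \frac{1}{2187616}\right)\right) + 2474825} = \sqrt{\left(21711 \left(- \frac{1}{413325}\right) - \frac{1348461}{2187616}\right) + 2474825} = \sqrt{\left(- \frac{7237}{137775} - \frac{1348461}{2187616}\right) + 2474825} = \sqrt{- \frac{201615991267}{301398794400} + 2474825} = \sqrt{\frac{745909069734988733}{301398794400}} = \frac{\sqrt{562040235875377829059458738}}{15069939720}$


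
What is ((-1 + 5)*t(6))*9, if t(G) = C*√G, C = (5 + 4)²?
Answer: 2916*√6 ≈ 7142.7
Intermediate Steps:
C = 81 (C = 9² = 81)
t(G) = 81*√G
((-1 + 5)*t(6))*9 = ((-1 + 5)*(81*√6))*9 = (4*(81*√6))*9 = (324*√6)*9 = 2916*√6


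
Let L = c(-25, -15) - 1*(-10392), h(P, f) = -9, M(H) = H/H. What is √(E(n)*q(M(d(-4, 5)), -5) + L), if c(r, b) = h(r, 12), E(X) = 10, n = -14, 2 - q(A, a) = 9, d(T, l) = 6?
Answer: √10313 ≈ 101.55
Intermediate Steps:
M(H) = 1
q(A, a) = -7 (q(A, a) = 2 - 1*9 = 2 - 9 = -7)
c(r, b) = -9
L = 10383 (L = -9 - 1*(-10392) = -9 + 10392 = 10383)
√(E(n)*q(M(d(-4, 5)), -5) + L) = √(10*(-7) + 10383) = √(-70 + 10383) = √10313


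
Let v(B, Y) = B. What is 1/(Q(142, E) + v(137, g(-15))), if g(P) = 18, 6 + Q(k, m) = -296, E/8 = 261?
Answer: -1/165 ≈ -0.0060606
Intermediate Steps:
E = 2088 (E = 8*261 = 2088)
Q(k, m) = -302 (Q(k, m) = -6 - 296 = -302)
1/(Q(142, E) + v(137, g(-15))) = 1/(-302 + 137) = 1/(-165) = -1/165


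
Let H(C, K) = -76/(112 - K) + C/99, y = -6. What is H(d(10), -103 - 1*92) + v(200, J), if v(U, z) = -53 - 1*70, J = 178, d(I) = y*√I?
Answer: -37837/307 - 2*√10/33 ≈ -123.44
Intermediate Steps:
d(I) = -6*√I
H(C, K) = -76/(112 - K) + C/99 (H(C, K) = -76/(112 - K) + C*(1/99) = -76/(112 - K) + C/99)
v(U, z) = -123 (v(U, z) = -53 - 70 = -123)
H(d(10), -103 - 1*92) + v(200, J) = (7524 - (-672)*√10 + (-6*√10)*(-103 - 1*92))/(99*(-112 + (-103 - 1*92))) - 123 = (7524 + 672*√10 + (-6*√10)*(-103 - 92))/(99*(-112 + (-103 - 92))) - 123 = (7524 + 672*√10 - 6*√10*(-195))/(99*(-112 - 195)) - 123 = (1/99)*(7524 + 672*√10 + 1170*√10)/(-307) - 123 = (1/99)*(-1/307)*(7524 + 1842*√10) - 123 = (-76/307 - 2*√10/33) - 123 = -37837/307 - 2*√10/33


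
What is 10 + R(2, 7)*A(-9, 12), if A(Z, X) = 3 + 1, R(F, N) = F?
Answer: 18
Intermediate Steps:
A(Z, X) = 4
10 + R(2, 7)*A(-9, 12) = 10 + 2*4 = 10 + 8 = 18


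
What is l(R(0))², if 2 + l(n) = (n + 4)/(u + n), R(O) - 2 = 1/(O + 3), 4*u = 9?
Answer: 1156/3025 ≈ 0.38215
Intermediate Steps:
u = 9/4 (u = (¼)*9 = 9/4 ≈ 2.2500)
R(O) = 2 + 1/(3 + O) (R(O) = 2 + 1/(O + 3) = 2 + 1/(3 + O))
l(n) = -2 + (4 + n)/(9/4 + n) (l(n) = -2 + (n + 4)/(9/4 + n) = -2 + (4 + n)/(9/4 + n))
l(R(0))² = (2*(-1 - 2*(7 + 2*0)/(3 + 0))/(9 + 4*((7 + 2*0)/(3 + 0))))² = (2*(-1 - 2*(7 + 0)/3)/(9 + 4*((7 + 0)/3)))² = (2*(-1 - 2*7/3)/(9 + 4*((⅓)*7)))² = (2*(-1 - 2*7/3)/(9 + 4*(7/3)))² = (2*(-1 - 14/3)/(9 + 28/3))² = (2*(-17/3)/(55/3))² = (2*(3/55)*(-17/3))² = (-34/55)² = 1156/3025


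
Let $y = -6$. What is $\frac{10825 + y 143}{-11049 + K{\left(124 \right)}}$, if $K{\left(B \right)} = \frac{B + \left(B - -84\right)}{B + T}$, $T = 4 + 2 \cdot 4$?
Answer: $- \frac{338878}{375583} \approx -0.90227$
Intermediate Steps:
$T = 12$ ($T = 4 + 8 = 12$)
$K{\left(B \right)} = \frac{84 + 2 B}{12 + B}$ ($K{\left(B \right)} = \frac{B + \left(B - -84\right)}{B + 12} = \frac{B + \left(B + 84\right)}{12 + B} = \frac{B + \left(84 + B\right)}{12 + B} = \frac{84 + 2 B}{12 + B}$)
$\frac{10825 + y 143}{-11049 + K{\left(124 \right)}} = \frac{10825 - 858}{-11049 + \frac{2 \left(42 + 124\right)}{12 + 124}} = \frac{10825 - 858}{-11049 + 2 \cdot \frac{1}{136} \cdot 166} = \frac{9967}{-11049 + 2 \cdot \frac{1}{136} \cdot 166} = \frac{9967}{-11049 + \frac{83}{34}} = \frac{9967}{- \frac{375583}{34}} = 9967 \left(- \frac{34}{375583}\right) = - \frac{338878}{375583}$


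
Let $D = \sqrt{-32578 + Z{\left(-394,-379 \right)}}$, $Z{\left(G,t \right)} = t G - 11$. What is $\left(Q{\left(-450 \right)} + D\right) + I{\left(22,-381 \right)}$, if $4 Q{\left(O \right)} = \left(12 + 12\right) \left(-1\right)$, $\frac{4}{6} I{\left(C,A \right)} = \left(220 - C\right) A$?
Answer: $-113163 + \sqrt{116737} \approx -1.1282 \cdot 10^{5}$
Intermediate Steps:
$I{\left(C,A \right)} = \frac{3 A \left(220 - C\right)}{2}$ ($I{\left(C,A \right)} = \frac{3 \left(220 - C\right) A}{2} = \frac{3 A \left(220 - C\right)}{2}$)
$Q{\left(O \right)} = -6$ ($Q{\left(O \right)} = \frac{\left(12 + 12\right) \left(-1\right)}{4} = \frac{24 \left(-1\right)}{4} = \frac{1}{4} \left(-24\right) = -6$)
$Z{\left(G,t \right)} = -11 + G t$ ($Z{\left(G,t \right)} = G t - 11 = -11 + G t$)
$D = \sqrt{116737}$ ($D = \sqrt{-32578 - -149315} = \sqrt{-32578 + \left(-11 + 149326\right)} = \sqrt{-32578 + 149315} = \sqrt{116737} \approx 341.67$)
$\left(Q{\left(-450 \right)} + D\right) + I{\left(22,-381 \right)} = \left(-6 + \sqrt{116737}\right) + \frac{3}{2} \left(-381\right) \left(220 - 22\right) = \left(-6 + \sqrt{116737}\right) + \frac{3}{2} \left(-381\right) 198 = \left(-6 + \sqrt{116737}\right) - 113157 = -113163 + \sqrt{116737}$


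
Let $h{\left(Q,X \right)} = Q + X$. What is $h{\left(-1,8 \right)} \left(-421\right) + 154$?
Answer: $-2793$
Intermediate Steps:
$h{\left(-1,8 \right)} \left(-421\right) + 154 = \left(-1 + 8\right) \left(-421\right) + 154 = 7 \left(-421\right) + 154 = -2947 + 154 = -2793$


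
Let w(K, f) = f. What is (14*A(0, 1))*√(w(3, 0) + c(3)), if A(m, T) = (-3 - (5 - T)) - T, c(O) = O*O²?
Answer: -336*√3 ≈ -581.97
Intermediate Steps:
c(O) = O³
A(m, T) = -8 (A(m, T) = (-3 + (-5 + T)) - T = (-8 + T) - T = -8)
(14*A(0, 1))*√(w(3, 0) + c(3)) = (14*(-8))*√(0 + 3³) = -112*√(0 + 27) = -336*√3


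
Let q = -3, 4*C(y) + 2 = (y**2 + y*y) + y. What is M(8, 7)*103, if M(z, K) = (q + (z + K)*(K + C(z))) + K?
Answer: 125969/2 ≈ 62985.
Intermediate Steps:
C(y) = -1/2 + y**2/2 + y/4 (C(y) = -1/2 + ((y**2 + y*y) + y)/4 = -1/2 + ((y**2 + y**2) + y)/4 = -1/2 + (2*y**2 + y)/4 = -1/2 + (y + 2*y**2)/4 = -1/2 + (y**2/2 + y/4) = -1/2 + y**2/2 + y/4)
M(z, K) = -3 + K + (K + z)*(-1/2 + K + z**2/2 + z/4) (M(z, K) = (-3 + (z + K)*(K + (-1/2 + z**2/2 + z/4))) + K = (-3 + (K + z)*(-1/2 + K + z**2/2 + z/4)) + K = -3 + K + (K + z)*(-1/2 + K + z**2/2 + z/4))
M(8, 7)*103 = (-3 + 7 + 7**2 + 7*8 + (1/4)*7*(-2 + 8 + 2*8**2) + (1/4)*8*(-2 + 8 + 2*8**2))*103 = (-3 + 7 + 49 + 56 + (1/4)*7*(-2 + 8 + 2*64) + (1/4)*8*(-2 + 8 + 2*64))*103 = (-3 + 7 + 49 + 56 + (1/4)*7*(-2 + 8 + 128) + (1/4)*8*(-2 + 8 + 128))*103 = (-3 + 7 + 49 + 56 + (1/4)*7*134 + (1/4)*8*134)*103 = (-3 + 7 + 49 + 56 + 469/2 + 268)*103 = (1223/2)*103 = 125969/2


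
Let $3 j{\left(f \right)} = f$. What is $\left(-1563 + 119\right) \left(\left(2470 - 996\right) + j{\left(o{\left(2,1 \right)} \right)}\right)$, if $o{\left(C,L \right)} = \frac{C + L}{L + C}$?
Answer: $- \frac{6386812}{3} \approx -2.1289 \cdot 10^{6}$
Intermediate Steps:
$o{\left(C,L \right)} = 1$ ($o{\left(C,L \right)} = \frac{C + L}{C + L} = 1$)
$j{\left(f \right)} = \frac{f}{3}$
$\left(-1563 + 119\right) \left(\left(2470 - 996\right) + j{\left(o{\left(2,1 \right)} \right)}\right) = \left(-1563 + 119\right) \left(\left(2470 - 996\right) + \frac{1}{3} \cdot 1\right) = - 1444 \left(1474 + \frac{1}{3}\right) = \left(-1444\right) \frac{4423}{3} = - \frac{6386812}{3}$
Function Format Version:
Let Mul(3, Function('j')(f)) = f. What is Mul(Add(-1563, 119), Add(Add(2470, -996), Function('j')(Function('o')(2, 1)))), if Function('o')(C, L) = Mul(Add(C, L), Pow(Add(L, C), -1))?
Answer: Rational(-6386812, 3) ≈ -2.1289e+6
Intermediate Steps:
Function('o')(C, L) = 1 (Function('o')(C, L) = Mul(Add(C, L), Pow(Add(C, L), -1)) = 1)
Function('j')(f) = Mul(Rational(1, 3), f)
Mul(Add(-1563, 119), Add(Add(2470, -996), Function('j')(Function('o')(2, 1)))) = Mul(Add(-1563, 119), Add(Add(2470, -996), Mul(Rational(1, 3), 1))) = Mul(-1444, Add(1474, Rational(1, 3))) = Mul(-1444, Rational(4423, 3)) = Rational(-6386812, 3)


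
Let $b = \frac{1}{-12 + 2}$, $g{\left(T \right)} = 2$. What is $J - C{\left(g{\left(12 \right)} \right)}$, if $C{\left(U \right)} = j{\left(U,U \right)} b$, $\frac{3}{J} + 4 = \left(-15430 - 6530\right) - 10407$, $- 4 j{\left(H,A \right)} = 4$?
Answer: $- \frac{32401}{323710} \approx -0.10009$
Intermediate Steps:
$j{\left(H,A \right)} = -1$ ($j{\left(H,A \right)} = \left(- \frac{1}{4}\right) 4 = -1$)
$b = - \frac{1}{10}$ ($b = \frac{1}{-10} = - \frac{1}{10} \approx -0.1$)
$J = - \frac{3}{32371}$ ($J = \frac{3}{-4 - 32367} = \frac{3}{-32371} = 3 \left(- \frac{1}{32371}\right) = - \frac{3}{32371} \approx -9.2676 \cdot 10^{-5}$)
$C{\left(U \right)} = \frac{1}{10}$ ($C{\left(U \right)} = \left(-1\right) \left(- \frac{1}{10}\right) = \frac{1}{10}$)
$J - C{\left(g{\left(12 \right)} \right)} = - \frac{3}{32371} - \frac{1}{10} = - \frac{32401}{323710}$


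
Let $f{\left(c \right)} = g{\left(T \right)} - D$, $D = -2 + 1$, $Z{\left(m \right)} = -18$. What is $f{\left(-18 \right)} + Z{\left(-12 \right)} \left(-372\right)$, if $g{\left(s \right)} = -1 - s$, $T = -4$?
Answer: $6700$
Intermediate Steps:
$D = -1$
$f{\left(c \right)} = 4$ ($f{\left(c \right)} = \left(-1 - -4\right) - -1 = \left(-1 + 4\right) + 1 = 3 + 1 = 4$)
$f{\left(-18 \right)} + Z{\left(-12 \right)} \left(-372\right) = 4 - -6696 = 4 + 6696 = 6700$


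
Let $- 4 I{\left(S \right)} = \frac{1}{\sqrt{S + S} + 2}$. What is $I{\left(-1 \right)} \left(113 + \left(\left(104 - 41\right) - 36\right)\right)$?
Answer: $- \frac{35}{3} + \frac{35 i \sqrt{2}}{6} \approx -11.667 + 8.2496 i$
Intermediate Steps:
$I{\left(S \right)} = - \frac{1}{4 \left(2 + \sqrt{2} \sqrt{S}\right)}$ ($I{\left(S \right)} = - \frac{1}{4 \left(\sqrt{S + S} + 2\right)} = - \frac{1}{4 \left(\sqrt{2 S} + 2\right)} = - \frac{1}{4 \left(\sqrt{2} \sqrt{S} + 2\right)} = - \frac{1}{4 \left(2 + \sqrt{2} \sqrt{S}\right)}$)
$I{\left(-1 \right)} \left(113 + \left(\left(104 - 41\right) - 36\right)\right) = - \frac{1}{8 + 4 \sqrt{2} \sqrt{-1}} \left(113 + \left(\left(104 - 41\right) - 36\right)\right) = - \frac{1}{8 + 4 \sqrt{2} i} \left(113 + \left(63 - 36\right)\right) = - \frac{1}{8 + 4 i \sqrt{2}} \left(113 + 27\right) = - \frac{1}{8 + 4 i \sqrt{2}} \cdot 140 = - \frac{140}{8 + 4 i \sqrt{2}}$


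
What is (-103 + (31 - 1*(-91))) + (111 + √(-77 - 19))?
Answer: 130 + 4*I*√6 ≈ 130.0 + 9.798*I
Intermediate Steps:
(-103 + (31 - 1*(-91))) + (111 + √(-77 - 19)) = (-103 + (31 + 91)) + (111 + √(-96)) = (-103 + 122) + (111 + 4*I*√6) = 19 + (111 + 4*I*√6) = 130 + 4*I*√6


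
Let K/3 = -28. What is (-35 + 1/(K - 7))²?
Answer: 10150596/8281 ≈ 1225.8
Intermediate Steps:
K = -84 (K = 3*(-28) = -84)
(-35 + 1/(K - 7))² = (-35 + 1/(-84 - 7))² = (-35 + 1/(-91))² = (-35 - 1/91)² = (-3186/91)² = 10150596/8281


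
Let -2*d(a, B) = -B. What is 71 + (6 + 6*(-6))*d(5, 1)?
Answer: 56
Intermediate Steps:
d(a, B) = B/2 (d(a, B) = -(-1)*B/2 = B/2)
71 + (6 + 6*(-6))*d(5, 1) = 71 + (6 + 6*(-6))*((½)*1) = 71 + (6 - 36)*(½) = 71 - 30*½ = 71 - 15 = 56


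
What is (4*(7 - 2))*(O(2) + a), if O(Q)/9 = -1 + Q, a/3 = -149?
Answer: -8760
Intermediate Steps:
a = -447 (a = 3*(-149) = -447)
O(Q) = -9 + 9*Q (O(Q) = 9*(-1 + Q) = -9 + 9*Q)
(4*(7 - 2))*(O(2) + a) = (4*(7 - 2))*((-9 + 9*2) - 447) = (4*5)*((-9 + 18) - 447) = 20*(9 - 447) = 20*(-438) = -8760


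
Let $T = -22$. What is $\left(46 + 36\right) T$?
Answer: $-1804$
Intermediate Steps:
$\left(46 + 36\right) T = \left(46 + 36\right) \left(-22\right) = 82 \left(-22\right) = -1804$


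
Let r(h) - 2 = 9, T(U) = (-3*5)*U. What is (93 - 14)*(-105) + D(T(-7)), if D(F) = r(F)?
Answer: -8284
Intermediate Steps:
T(U) = -15*U
r(h) = 11 (r(h) = 2 + 9 = 11)
D(F) = 11
(93 - 14)*(-105) + D(T(-7)) = (93 - 14)*(-105) + 11 = 79*(-105) + 11 = -8295 + 11 = -8284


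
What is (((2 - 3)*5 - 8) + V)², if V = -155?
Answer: 28224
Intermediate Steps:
(((2 - 3)*5 - 8) + V)² = (((2 - 3)*5 - 8) - 155)² = ((-1*5 - 8) - 155)² = ((-5 - 8) - 155)² = (-13 - 155)² = (-168)² = 28224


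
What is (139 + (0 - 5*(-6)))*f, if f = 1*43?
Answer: 7267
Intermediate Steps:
f = 43
(139 + (0 - 5*(-6)))*f = (139 + (0 - 5*(-6)))*43 = (139 + (0 + 30))*43 = (139 + 30)*43 = 169*43 = 7267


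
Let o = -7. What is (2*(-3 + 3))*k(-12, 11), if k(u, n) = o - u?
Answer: 0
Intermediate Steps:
k(u, n) = -7 - u
(2*(-3 + 3))*k(-12, 11) = (2*(-3 + 3))*(-7 - 1*(-12)) = (2*0)*(-7 + 12) = 0*5 = 0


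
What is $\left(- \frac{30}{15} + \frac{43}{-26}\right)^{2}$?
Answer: $\frac{9025}{676} \approx 13.351$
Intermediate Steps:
$\left(- \frac{30}{15} + \frac{43}{-26}\right)^{2} = \left(\left(-30\right) \frac{1}{15} + 43 \left(- \frac{1}{26}\right)\right)^{2} = \left(-2 - \frac{43}{26}\right)^{2} = \left(- \frac{95}{26}\right)^{2} = \frac{9025}{676}$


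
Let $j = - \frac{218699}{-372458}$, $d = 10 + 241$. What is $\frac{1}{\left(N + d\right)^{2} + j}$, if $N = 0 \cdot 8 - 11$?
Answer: $\frac{372458}{21453799499} \approx 1.7361 \cdot 10^{-5}$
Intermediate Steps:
$d = 251$
$N = -11$ ($N = 0 - 11 = -11$)
$j = \frac{218699}{372458}$ ($j = \left(-218699\right) \left(- \frac{1}{372458}\right) = \frac{218699}{372458} \approx 0.58718$)
$\frac{1}{\left(N + d\right)^{2} + j} = \frac{1}{\left(-11 + 251\right)^{2} + \frac{218699}{372458}} = \frac{1}{240^{2} + \frac{218699}{372458}} = \frac{1}{57600 + \frac{218699}{372458}} = \frac{1}{\frac{21453799499}{372458}} = \frac{372458}{21453799499}$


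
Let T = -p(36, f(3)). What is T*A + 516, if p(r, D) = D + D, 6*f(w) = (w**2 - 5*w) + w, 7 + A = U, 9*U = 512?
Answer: 5093/9 ≈ 565.89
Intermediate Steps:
U = 512/9 (U = (1/9)*512 = 512/9 ≈ 56.889)
A = 449/9 (A = -7 + 512/9 = 449/9 ≈ 49.889)
f(w) = -2*w/3 + w**2/6 (f(w) = ((w**2 - 5*w) + w)/6 = (w**2 - 4*w)/6 = -2*w/3 + w**2/6)
p(r, D) = 2*D
T = 1 (T = -2*(1/6)*3*(-4 + 3) = -2*(1/6)*3*(-1) = -2*(-1)/2 = -1*(-1) = 1)
T*A + 516 = 1*(449/9) + 516 = 449/9 + 516 = 5093/9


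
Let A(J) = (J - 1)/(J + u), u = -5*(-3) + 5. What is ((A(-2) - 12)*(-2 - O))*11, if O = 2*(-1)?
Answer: 0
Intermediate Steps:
O = -2
u = 20 (u = 15 + 5 = 20)
A(J) = (-1 + J)/(20 + J) (A(J) = (J - 1)/(J + 20) = (-1 + J)/(20 + J))
((A(-2) - 12)*(-2 - O))*11 = (((-1 - 2)/(20 - 2) - 12)*(-2 - 1*(-2)))*11 = ((-3/18 - 12)*(-2 + 2))*11 = (((1/18)*(-3) - 12)*0)*11 = ((-1/6 - 12)*0)*11 = -73/6*0*11 = 0*11 = 0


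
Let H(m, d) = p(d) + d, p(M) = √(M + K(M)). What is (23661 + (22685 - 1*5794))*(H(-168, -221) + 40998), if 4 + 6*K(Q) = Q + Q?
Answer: 1653588904 + 40552*I*√2658/3 ≈ 1.6536e+9 + 6.969e+5*I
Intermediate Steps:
K(Q) = -⅔ + Q/3 (K(Q) = -⅔ + (Q + Q)/6 = -⅔ + (2*Q)/6 = -⅔ + Q/3)
p(M) = √(-⅔ + 4*M/3) (p(M) = √(M + (-⅔ + M/3)) = √(-⅔ + 4*M/3))
H(m, d) = d + √(-6 + 12*d)/3 (H(m, d) = √(-6 + 12*d)/3 + d = d + √(-6 + 12*d)/3)
(23661 + (22685 - 1*5794))*(H(-168, -221) + 40998) = (23661 + (22685 - 1*5794))*((-221 + √(-6 + 12*(-221))/3) + 40998) = (23661 + (22685 - 5794))*((-221 + √(-6 - 2652)/3) + 40998) = (23661 + 16891)*((-221 + √(-2658)/3) + 40998) = 40552*((-221 + (I*√2658)/3) + 40998) = 40552*((-221 + I*√2658/3) + 40998) = 40552*(40777 + I*√2658/3) = 1653588904 + 40552*I*√2658/3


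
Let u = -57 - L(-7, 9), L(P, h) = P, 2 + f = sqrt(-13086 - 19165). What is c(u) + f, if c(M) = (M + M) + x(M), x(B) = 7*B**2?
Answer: 17398 + I*sqrt(32251) ≈ 17398.0 + 179.59*I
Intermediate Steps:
f = -2 + I*sqrt(32251) (f = -2 + sqrt(-13086 - 19165) = -2 + sqrt(-32251) = -2 + I*sqrt(32251) ≈ -2.0 + 179.59*I)
u = -50 (u = -57 - 1*(-7) = -57 + 7 = -50)
c(M) = 2*M + 7*M**2 (c(M) = (M + M) + 7*M**2 = 2*M + 7*M**2)
c(u) + f = -50*(2 + 7*(-50)) + (-2 + I*sqrt(32251)) = -50*(2 - 350) + (-2 + I*sqrt(32251)) = -50*(-348) + (-2 + I*sqrt(32251)) = 17400 + (-2 + I*sqrt(32251)) = 17398 + I*sqrt(32251)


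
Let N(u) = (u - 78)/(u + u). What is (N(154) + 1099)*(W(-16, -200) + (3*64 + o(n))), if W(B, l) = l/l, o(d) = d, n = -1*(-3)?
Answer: 2369976/11 ≈ 2.1545e+5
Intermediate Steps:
n = 3
N(u) = (-78 + u)/(2*u) (N(u) = (-78 + u)/((2*u)) = (-78 + u)*(1/(2*u)) = (-78 + u)/(2*u))
W(B, l) = 1
(N(154) + 1099)*(W(-16, -200) + (3*64 + o(n))) = ((½)*(-78 + 154)/154 + 1099)*(1 + (3*64 + 3)) = ((½)*(1/154)*76 + 1099)*(1 + (192 + 3)) = (19/77 + 1099)*(1 + 195) = (84642/77)*196 = 2369976/11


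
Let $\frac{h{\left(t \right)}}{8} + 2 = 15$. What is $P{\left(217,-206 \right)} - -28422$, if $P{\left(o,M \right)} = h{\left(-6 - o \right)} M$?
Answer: $6998$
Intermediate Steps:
$h{\left(t \right)} = 104$ ($h{\left(t \right)} = -16 + 8 \cdot 15 = -16 + 120 = 104$)
$P{\left(o,M \right)} = 104 M$
$P{\left(217,-206 \right)} - -28422 = 104 \left(-206\right) - -28422 = -21424 + 28422 = 6998$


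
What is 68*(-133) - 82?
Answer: -9126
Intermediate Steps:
68*(-133) - 82 = -9044 - 82 = -9126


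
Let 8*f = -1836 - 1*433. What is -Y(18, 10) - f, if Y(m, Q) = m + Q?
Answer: 2045/8 ≈ 255.63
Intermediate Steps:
Y(m, Q) = Q + m
f = -2269/8 (f = (-1836 - 1*433)/8 = (-1836 - 433)/8 = (⅛)*(-2269) = -2269/8 ≈ -283.63)
-Y(18, 10) - f = -(10 + 18) - 1*(-2269/8) = -1*28 + 2269/8 = -28 + 2269/8 = 2045/8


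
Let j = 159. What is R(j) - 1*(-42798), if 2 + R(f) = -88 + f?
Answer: 42867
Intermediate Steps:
R(f) = -90 + f (R(f) = -2 + (-88 + f) = -90 + f)
R(j) - 1*(-42798) = (-90 + 159) - 1*(-42798) = 69 + 42798 = 42867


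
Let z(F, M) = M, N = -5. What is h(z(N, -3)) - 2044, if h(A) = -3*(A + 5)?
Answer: -2050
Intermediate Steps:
h(A) = -15 - 3*A (h(A) = -3*(5 + A) = -15 - 3*A)
h(z(N, -3)) - 2044 = (-15 - 3*(-3)) - 2044 = (-15 + 9) - 2044 = -6 - 2044 = -2050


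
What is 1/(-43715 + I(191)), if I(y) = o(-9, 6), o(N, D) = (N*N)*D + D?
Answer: -1/43223 ≈ -2.3136e-5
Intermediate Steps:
o(N, D) = D + D*N² (o(N, D) = N²*D + D = D*N² + D = D + D*N²)
I(y) = 492 (I(y) = 6*(1 + (-9)²) = 6*(1 + 81) = 6*82 = 492)
1/(-43715 + I(191)) = 1/(-43715 + 492) = 1/(-43223) = -1/43223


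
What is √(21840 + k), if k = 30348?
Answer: 2*√13047 ≈ 228.45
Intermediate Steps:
√(21840 + k) = √(21840 + 30348) = √52188 = 2*√13047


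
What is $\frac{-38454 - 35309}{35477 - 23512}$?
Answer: $- \frac{73763}{11965} \approx -6.1649$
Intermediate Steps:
$\frac{-38454 - 35309}{35477 - 23512} = - \frac{73763}{11965}$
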